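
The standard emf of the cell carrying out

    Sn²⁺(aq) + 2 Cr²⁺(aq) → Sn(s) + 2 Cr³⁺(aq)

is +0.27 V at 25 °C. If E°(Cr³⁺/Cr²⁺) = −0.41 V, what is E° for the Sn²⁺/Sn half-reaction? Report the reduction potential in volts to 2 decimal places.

−0.14 V

In the reaction as written the Sn²⁺/Sn couple is reduced (cathode) and Cr³⁺/Cr²⁺ is oxidized (anode), so E°cell = E°(Sn²⁺/Sn) − E°(Cr³⁺/Cr²⁺).
E°(Sn²⁺/Sn) = E°cell + E°(anode) = +0.27 + (−0.41) = −0.14 V.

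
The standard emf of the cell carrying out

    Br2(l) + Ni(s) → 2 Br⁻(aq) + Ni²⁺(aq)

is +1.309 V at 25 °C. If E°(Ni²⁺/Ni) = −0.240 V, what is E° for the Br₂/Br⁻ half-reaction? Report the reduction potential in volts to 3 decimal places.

In the reaction as written the Br₂/Br⁻ couple is reduced (cathode) and Ni²⁺/Ni is oxidized (anode), so E°cell = E°(Br₂/Br⁻) − E°(Ni²⁺/Ni).
E°(Br₂/Br⁻) = E°cell + E°(anode) = +1.309 + (−0.240) = +1.069 V.

+1.069 V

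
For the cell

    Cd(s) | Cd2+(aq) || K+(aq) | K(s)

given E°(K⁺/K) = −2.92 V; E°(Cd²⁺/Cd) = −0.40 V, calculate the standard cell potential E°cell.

−2.52 V

By convention the left-hand electrode in cell notation is the anode (oxidation) and the right-hand electrode is the cathode (reduction).
E°cell = E°(right) − E°(left) = −2.92 − (−0.40) = −2.52 V.
The negative sign shows that, as written, the cell would require an external voltage to drive the reaction.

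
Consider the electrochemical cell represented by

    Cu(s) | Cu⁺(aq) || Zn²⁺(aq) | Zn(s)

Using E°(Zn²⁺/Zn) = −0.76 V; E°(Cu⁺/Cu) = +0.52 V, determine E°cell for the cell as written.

−1.28 V

By convention the left-hand electrode in cell notation is the anode (oxidation) and the right-hand electrode is the cathode (reduction).
E°cell = E°(right) − E°(left) = −0.76 − (+0.52) = −1.28 V.
The negative sign shows that, as written, the cell would require an external voltage to drive the reaction.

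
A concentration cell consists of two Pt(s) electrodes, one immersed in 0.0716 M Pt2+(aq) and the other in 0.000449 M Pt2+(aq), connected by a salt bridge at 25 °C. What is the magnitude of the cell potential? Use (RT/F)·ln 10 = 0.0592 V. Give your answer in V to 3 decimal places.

For a concentration cell E°cell = 0, since both electrodes use the same couple.
The compartment with the higher Pt2+(aq) concentration (0.0716 M) acts as the cathode; ions are reduced there and produced at the dilute (0.000449 M) anode.
With n = 2, Ecell = −(0.0592/2)·log([dilute]/[conc]) = −(0.0592/2)·log(0.000449/0.0716) = +0.065 V.

0.065 V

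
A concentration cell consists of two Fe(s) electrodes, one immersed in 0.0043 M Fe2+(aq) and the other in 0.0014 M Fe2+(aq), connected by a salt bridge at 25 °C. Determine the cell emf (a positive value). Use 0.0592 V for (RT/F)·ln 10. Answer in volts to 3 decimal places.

For a concentration cell E°cell = 0, since both electrodes use the same couple.
The compartment with the higher Fe2+(aq) concentration (0.0043 M) acts as the cathode; ions are reduced there and produced at the dilute (0.0014 M) anode.
With n = 2, Ecell = −(0.0592/2)·log([dilute]/[conc]) = −(0.0592/2)·log(0.0014/0.0043) = +0.014 V.

0.014 V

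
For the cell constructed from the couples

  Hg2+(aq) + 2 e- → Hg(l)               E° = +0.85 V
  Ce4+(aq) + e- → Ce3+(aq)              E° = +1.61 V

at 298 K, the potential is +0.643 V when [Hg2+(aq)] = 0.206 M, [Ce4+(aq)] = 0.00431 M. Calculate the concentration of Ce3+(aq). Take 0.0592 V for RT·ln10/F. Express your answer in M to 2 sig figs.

0.90 M

With Ce⁴⁺/Ce³⁺ at the cathode and Hg²⁺/Hg at the anode, E°cell = +1.61 − (+0.85) = +0.76 V (n = 2).
Since E = E° − (0.0592/n)·log Q, log Q = n(E° − E)/0.0592 = 3.953.
The balanced reaction is 2 Ce4+(aq) + Hg(l) → 2 Ce3+(aq) + Hg2+(aq), so Q = ([Ce3+(aq)]^2·[Hg2+(aq)]) / [Ce4+(aq)]^2.
Solving for the unknown gives log [Ce3+(aq)] = −0.046, so [Ce3+(aq)] ≈ 0.90 M.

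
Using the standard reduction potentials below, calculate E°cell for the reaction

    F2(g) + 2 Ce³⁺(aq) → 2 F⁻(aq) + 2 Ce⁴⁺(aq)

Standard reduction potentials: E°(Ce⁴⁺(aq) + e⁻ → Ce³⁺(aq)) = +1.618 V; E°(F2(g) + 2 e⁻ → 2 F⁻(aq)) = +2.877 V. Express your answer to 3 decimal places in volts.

+1.259 V

In the reaction as written, F2(g) is reduced (cathode) and Ce⁴⁺(aq) is produced by oxidation at the anode.
E°cell = E°(cathode) − E°(anode) = +2.877 − (+1.618) = +1.259 V.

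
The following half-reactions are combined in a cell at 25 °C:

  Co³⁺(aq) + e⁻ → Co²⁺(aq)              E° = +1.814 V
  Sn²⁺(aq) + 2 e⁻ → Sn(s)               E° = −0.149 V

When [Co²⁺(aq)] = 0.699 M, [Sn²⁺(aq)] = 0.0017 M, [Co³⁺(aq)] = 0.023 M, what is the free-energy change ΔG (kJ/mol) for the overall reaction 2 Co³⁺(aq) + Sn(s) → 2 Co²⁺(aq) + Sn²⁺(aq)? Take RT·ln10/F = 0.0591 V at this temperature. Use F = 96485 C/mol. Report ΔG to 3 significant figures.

The standard cell potential is +1.814 − (−0.149) = +1.963 V, with n = 2 electrons in the balanced equation.
Q = ([Co²⁺(aq)]^2·[Sn²⁺(aq)]) / [Co³⁺(aq)]^2 = 1.57, so log Q = 0.196 and E = +1.963 − (0.0591/2)(0.196) = +1.9572 V.
Finally ΔG = −nFE = −(2)(96485 C/mol)(+1.9572 V) = −378 kJ/mol.

−378 kJ/mol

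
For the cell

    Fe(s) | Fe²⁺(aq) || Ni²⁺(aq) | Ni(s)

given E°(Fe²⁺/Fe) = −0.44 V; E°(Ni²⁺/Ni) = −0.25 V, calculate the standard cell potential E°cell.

+0.19 V

By convention the left-hand electrode in cell notation is the anode (oxidation) and the right-hand electrode is the cathode (reduction).
E°cell = E°(right) − E°(left) = −0.25 − (−0.44) = +0.19 V.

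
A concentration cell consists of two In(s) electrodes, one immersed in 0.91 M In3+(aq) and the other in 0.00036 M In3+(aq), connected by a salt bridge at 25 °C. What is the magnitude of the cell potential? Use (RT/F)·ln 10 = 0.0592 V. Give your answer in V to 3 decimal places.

For a concentration cell E°cell = 0, since both electrodes use the same couple.
The compartment with the higher In3+(aq) concentration (0.91 M) acts as the cathode; ions are reduced there and produced at the dilute (0.00036 M) anode.
With n = 3, Ecell = −(0.0592/3)·log([dilute]/[conc]) = −(0.0592/3)·log(0.00036/0.91) = +0.067 V.

0.067 V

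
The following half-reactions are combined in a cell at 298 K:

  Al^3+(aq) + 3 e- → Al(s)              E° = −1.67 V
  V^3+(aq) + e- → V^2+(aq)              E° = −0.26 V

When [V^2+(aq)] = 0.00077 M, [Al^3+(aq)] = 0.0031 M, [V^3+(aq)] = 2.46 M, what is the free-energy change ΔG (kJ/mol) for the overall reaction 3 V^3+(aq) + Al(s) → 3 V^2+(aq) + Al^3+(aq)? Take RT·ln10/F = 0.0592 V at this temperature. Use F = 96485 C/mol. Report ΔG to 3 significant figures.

With V³⁺/V²⁺ reduced at the cathode, E°cell = −0.26 − (−1.67) = +1.41 V and n = 3.
Q = ([V^2+(aq)]^3·[Al^3+(aq)]) / [V^3+(aq)]^3 = 9.51×10^−14, so log Q = −13.022 and E = +1.41 − (0.0592/3)(−13.022) = +1.6670 V.
Finally ΔG = −nFE = −(3)(96485 C/mol)(+1.6670 V) = −483 kJ/mol.

−483 kJ/mol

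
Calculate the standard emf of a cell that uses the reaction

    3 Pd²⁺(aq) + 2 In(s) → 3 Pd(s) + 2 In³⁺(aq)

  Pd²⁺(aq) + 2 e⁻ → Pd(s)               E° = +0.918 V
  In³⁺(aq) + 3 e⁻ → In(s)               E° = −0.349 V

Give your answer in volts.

+1.267 V

In the reaction as written, Pd²⁺(aq) is reduced (cathode) and In³⁺(aq) is produced by oxidation at the anode.
E°cell = E°(cathode) − E°(anode) = +0.918 − (−0.349) = +1.267 V.
The positive value indicates the reaction is spontaneous as written.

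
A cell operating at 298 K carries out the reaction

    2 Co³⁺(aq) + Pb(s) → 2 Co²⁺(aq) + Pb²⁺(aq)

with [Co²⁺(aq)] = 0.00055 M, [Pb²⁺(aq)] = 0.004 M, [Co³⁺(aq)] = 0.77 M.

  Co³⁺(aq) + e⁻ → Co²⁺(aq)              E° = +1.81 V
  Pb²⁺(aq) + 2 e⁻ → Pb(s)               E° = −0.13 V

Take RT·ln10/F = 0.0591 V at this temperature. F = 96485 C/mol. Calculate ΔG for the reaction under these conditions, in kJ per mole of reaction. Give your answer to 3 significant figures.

−424 kJ/mol

The standard cell potential is +1.81 − (−0.13) = +1.94 V, with n = 2 electrons in the balanced equation.
Q = ([Co²⁺(aq)]^2·[Pb²⁺(aq)]) / [Co³⁺(aq)]^2 = 2.04×10^−9, so log Q = −8.690 and E = +1.94 − (0.0591/2)(−8.690) = +2.1968 V.
ΔG = −nFE = −(2)(96485)(+2.1968) J/mol = −424 kJ/mol.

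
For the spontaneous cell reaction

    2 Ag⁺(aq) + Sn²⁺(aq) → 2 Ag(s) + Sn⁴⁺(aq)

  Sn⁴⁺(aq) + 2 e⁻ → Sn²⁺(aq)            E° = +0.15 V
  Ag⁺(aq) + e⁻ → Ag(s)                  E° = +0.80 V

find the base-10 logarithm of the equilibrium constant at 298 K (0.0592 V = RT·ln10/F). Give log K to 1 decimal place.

log K = 22.0

The Ag⁺/Ag couple is reduced (cathode); E°cell = +0.80 − (+0.15) = +0.65 V with n = 2.
At equilibrium E = 0, so log K = nE°cell / 0.0592 = (2)(+0.65) / 0.0592 = 22.0.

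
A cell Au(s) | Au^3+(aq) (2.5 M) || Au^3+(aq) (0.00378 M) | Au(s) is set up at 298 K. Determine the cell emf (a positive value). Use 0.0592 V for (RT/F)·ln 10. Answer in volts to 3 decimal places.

For a concentration cell E°cell = 0, since both electrodes use the same couple.
The compartment with the higher Au^3+(aq) concentration (2.5 M) acts as the cathode; ions are reduced there and produced at the dilute (0.00378 M) anode.
With n = 3, Ecell = −(0.0592/3)·log([dilute]/[conc]) = −(0.0592/3)·log(0.00378/2.5) = +0.056 V.

0.056 V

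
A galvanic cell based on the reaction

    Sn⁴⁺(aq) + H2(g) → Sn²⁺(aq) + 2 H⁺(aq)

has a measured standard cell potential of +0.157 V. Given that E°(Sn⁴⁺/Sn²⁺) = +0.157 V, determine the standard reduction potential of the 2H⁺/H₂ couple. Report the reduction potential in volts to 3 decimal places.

In the reaction as written the Sn⁴⁺/Sn²⁺ couple is reduced (cathode) and 2H⁺/H₂ is oxidized (anode), so E°cell = E°(Sn⁴⁺/Sn²⁺) − E°(2H⁺/H₂).
E°(2H⁺/H₂) = E°(cathode) − E°cell = +0.157 − (+0.157) = +0.000 V.

+0.000 V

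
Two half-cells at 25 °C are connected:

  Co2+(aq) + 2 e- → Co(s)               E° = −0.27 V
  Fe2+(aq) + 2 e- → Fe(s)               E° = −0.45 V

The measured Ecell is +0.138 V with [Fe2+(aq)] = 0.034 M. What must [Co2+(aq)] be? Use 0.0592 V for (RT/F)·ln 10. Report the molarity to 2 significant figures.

Co²⁺/Co is the cathode (higher E°); E°cell = −0.27 − (−0.45) = +0.18 V with n = 2.
Rearranging E = E° − (0.0592/n)·log Q gives log Q = 2(+0.18 − (+0.138))/0.0592 = 1.419.
Balancing electrons gives Co2+(aq) + Fe(s) → Co(s) + Fe2+(aq); thus Q = [Fe2+(aq)] / [Co2+(aq)].
Isolating [Co2+(aq)] in Q = 10^{1.419} yields log [Co2+(aq)] = −2.888, i.e. 0.0013 M.

0.0013 M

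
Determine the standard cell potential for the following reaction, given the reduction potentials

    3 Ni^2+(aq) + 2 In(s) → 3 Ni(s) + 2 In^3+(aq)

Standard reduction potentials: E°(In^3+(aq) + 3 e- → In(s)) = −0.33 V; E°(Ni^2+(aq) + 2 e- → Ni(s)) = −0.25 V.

+0.08 V

Ni^2+(aq) gains electrons, so the Ni²⁺/Ni couple is the cathode; the In³⁺/In couple is the anode.
E°cell = E°(cathode) − E°(anode) = −0.25 − (−0.33) = +0.08 V.
The positive value indicates the reaction is spontaneous as written.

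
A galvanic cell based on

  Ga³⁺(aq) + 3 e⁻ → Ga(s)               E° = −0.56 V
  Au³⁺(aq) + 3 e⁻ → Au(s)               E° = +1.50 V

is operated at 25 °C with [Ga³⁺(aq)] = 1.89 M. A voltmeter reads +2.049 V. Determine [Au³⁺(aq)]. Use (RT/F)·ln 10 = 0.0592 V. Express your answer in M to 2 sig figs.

Au³⁺/Au is the cathode (higher E°); E°cell = +1.50 − (−0.56) = +2.06 V with n = 3.
Since E = E° − (0.0592/n)·log Q, log Q = n(E° − E)/0.0592 = 0.557.
Balancing electrons gives Au³⁺(aq) + Ga(s) → Au(s) + Ga³⁺(aq); thus Q = [Ga³⁺(aq)] / [Au³⁺(aq)].
Substituting the known concentrations and solving, log [Au³⁺(aq)] = −0.281 and [Au³⁺(aq)] = 0.52 M.

0.52 M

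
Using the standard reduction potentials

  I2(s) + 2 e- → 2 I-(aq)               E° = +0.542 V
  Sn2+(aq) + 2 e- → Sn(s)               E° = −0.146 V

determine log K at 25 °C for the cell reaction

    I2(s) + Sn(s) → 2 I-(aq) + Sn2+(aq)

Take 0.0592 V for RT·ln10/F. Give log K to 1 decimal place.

The I₂/I⁻ couple is reduced (cathode); E°cell = +0.542 − (−0.146) = +0.688 V with n = 2.
At equilibrium E = 0, so log K = nE°cell / 0.0592 = (2)(+0.688) / 0.0592 = 23.2.

log K = 23.2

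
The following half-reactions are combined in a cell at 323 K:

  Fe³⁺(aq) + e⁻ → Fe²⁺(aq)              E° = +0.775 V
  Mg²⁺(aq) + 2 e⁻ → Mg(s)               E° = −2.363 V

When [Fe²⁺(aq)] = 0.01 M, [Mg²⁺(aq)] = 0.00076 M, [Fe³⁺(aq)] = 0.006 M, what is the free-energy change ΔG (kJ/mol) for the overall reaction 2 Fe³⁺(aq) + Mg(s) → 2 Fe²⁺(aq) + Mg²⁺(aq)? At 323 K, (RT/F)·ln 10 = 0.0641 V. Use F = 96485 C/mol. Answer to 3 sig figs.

The standard cell potential is +0.775 − (−2.363) = +3.138 V, with n = 2 electrons in the balanced equation.
The reaction quotient is ([Fe²⁺(aq)]^2·[Mg²⁺(aq)]) / [Fe³⁺(aq)]^2 = 0.00211; by Nernst, E = +3.138 − (0.0641/2)(−2.675) = +3.2237 V.
Finally ΔG = −nFE = −(2)(96485 C/mol)(+3.2237 V) = −622 kJ/mol.

−622 kJ/mol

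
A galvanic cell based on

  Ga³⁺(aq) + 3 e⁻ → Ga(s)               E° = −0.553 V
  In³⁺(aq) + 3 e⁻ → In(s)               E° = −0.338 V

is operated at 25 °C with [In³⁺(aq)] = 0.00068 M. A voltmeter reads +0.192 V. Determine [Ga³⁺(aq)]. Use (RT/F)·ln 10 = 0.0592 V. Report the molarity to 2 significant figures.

0.010 M

In³⁺/In is the cathode (higher E°); E°cell = −0.338 − (−0.553) = +0.215 V with n = 3.
From the Nernst equation, log Q = n(E° − E)/0.0592 = 3·(+0.215 − (+0.192))/0.0592 = 1.166.
Balancing electrons gives In³⁺(aq) + Ga(s) → In(s) + Ga³⁺(aq); thus Q = [Ga³⁺(aq)] / [In³⁺(aq)].
Solving for the unknown gives log [Ga³⁺(aq)] = −2.001, so [Ga³⁺(aq)] ≈ 0.010 M.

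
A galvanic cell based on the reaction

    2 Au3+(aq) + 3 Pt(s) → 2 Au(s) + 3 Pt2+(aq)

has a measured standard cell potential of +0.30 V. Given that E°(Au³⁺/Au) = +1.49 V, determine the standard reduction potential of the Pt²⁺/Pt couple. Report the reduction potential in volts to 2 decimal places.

+1.19 V

In the reaction as written the Au³⁺/Au couple is reduced (cathode) and Pt²⁺/Pt is oxidized (anode), so E°cell = E°(Au³⁺/Au) − E°(Pt²⁺/Pt).
E°(Pt²⁺/Pt) = E°(cathode) − E°cell = +1.49 − (+0.30) = +1.19 V.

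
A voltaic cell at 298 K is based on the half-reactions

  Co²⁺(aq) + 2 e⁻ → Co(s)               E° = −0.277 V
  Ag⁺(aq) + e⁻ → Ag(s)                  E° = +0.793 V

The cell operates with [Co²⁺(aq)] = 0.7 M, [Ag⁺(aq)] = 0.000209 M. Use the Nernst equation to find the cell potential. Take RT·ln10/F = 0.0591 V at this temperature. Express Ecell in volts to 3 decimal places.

+0.857 V

Since E°(Ag⁺/Ag) > E°(Co²⁺/Co), Ag⁺/Ag serves as the cathode.
E°cell = E°cat − E°an = +0.793 − (−0.277) = +1.070 V; n = 2.
The balanced reaction is 2 Ag⁺(aq) + Co(s) → 2 Ag(s) + Co²⁺(aq), so Q = [Co²⁺(aq)] / [Ag⁺(aq)]^2 = 1.6×10^7 and log Q = 7.205.
By the Nernst equation, E = +1.070 − (0.0591/2)·(7.205) = +0.857 V.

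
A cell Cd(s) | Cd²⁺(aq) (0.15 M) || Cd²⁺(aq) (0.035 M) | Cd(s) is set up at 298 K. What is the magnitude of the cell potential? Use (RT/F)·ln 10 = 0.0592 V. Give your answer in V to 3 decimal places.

For a concentration cell E°cell = 0, since both electrodes use the same couple.
The compartment with the higher Cd²⁺(aq) concentration (0.15 M) acts as the cathode; ions are reduced there and produced at the dilute (0.035 M) anode.
With n = 2, Ecell = −(0.0592/2)·log([dilute]/[conc]) = −(0.0592/2)·log(0.035/0.15) = +0.019 V.

0.019 V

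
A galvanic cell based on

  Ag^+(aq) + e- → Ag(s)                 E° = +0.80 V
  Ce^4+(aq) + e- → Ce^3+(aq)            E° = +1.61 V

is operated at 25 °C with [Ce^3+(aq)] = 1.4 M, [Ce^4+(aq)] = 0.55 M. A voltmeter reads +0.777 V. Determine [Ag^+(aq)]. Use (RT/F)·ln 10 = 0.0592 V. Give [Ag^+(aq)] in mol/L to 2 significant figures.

With Ce⁴⁺/Ce³⁺ at the cathode and Ag⁺/Ag at the anode, E°cell = +1.61 − (+0.80) = +0.81 V (n = 1).
Rearranging E = E° − (0.0592/n)·log Q gives log Q = 1(+0.81 − (+0.777))/0.0592 = 0.557.
For Ce^4+(aq) + Ag(s) → Ce^3+(aq) + Ag^+(aq), the reaction quotient is Q = ([Ce^3+(aq)]·[Ag^+(aq)]) / [Ce^4+(aq)].
Isolating [Ag^+(aq)] in Q = 10^{0.557} yields log [Ag^+(aq)] = 0.151, i.e. 1.4 M.

1.4 M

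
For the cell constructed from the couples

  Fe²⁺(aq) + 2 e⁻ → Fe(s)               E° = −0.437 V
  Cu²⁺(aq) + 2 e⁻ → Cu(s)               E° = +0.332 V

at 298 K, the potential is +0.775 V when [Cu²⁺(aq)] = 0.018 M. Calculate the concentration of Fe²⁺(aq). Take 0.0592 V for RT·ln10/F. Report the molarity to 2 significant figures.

Cu²⁺/Cu is the cathode (higher E°); E°cell = +0.332 − (−0.437) = +0.769 V with n = 2.
From the Nernst equation, log Q = n(E° − E)/0.0592 = 2·(+0.769 − (+0.775))/0.0592 = −0.203.
For Cu²⁺(aq) + Fe(s) → Cu(s) + Fe²⁺(aq), the reaction quotient is Q = [Fe²⁺(aq)] / [Cu²⁺(aq)].
Substituting the known concentrations and solving, log [Fe²⁺(aq)] = −1.948 and [Fe²⁺(aq)] = 0.011 M.

0.011 M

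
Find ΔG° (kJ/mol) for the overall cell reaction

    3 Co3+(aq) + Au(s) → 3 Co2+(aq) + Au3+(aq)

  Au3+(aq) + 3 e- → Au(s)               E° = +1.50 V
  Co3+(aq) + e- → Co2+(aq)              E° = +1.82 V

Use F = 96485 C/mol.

−92.6 kJ/mol

In the reaction as written Co3+(aq) is reduced, so the Co³⁺/Co²⁺ couple is the cathode and Au³⁺/Au is the anode.
E°cell = +1.82 − (+1.50) = +0.32 V; balancing electrons gives n = 3.
ΔG° = −nFE°cell = −(3)(96485)(+0.32) J/mol = −92.6 kJ/mol.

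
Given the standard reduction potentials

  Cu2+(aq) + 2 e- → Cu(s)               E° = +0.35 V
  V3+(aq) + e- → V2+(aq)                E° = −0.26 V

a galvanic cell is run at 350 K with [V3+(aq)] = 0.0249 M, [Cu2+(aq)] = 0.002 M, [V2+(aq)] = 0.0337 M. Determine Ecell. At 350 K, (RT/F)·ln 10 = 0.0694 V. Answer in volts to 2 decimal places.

Cu²⁺/Cu is reduced (cathode, E° = +0.35 V) and V³⁺/V²⁺ is oxidized (anode).
The standard potential is +0.35 − (−0.26) = +0.61 V and the balanced reaction transfers n = 2 electrons.
Balancing gives Cu2+(aq) + 2 V2+(aq) → Cu(s) + 2 V3+(aq); hence Q = [V3+(aq)]^2 / ([Cu2+(aq)]·[V2+(aq)]^2) = 273 (log Q = 2.436).
Applying E = E° − (RT ln10/nF)·log Q gives +0.61 − (0.0694/2)(2.436) = +0.53 V.

+0.53 V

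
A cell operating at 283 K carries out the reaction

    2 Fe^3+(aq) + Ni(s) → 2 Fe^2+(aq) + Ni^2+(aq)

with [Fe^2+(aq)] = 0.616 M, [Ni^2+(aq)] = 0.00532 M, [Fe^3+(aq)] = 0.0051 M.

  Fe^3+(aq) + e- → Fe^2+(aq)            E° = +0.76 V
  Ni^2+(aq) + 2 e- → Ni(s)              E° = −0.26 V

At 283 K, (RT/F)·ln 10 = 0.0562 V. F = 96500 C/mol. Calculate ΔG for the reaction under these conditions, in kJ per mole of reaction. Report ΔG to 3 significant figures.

−187 kJ/mol

The standard cell potential is +0.76 − (−0.26) = +1.02 V, with n = 2 electrons in the balanced equation.
Here Q = ([Fe^2+(aq)]^2·[Ni^2+(aq)]) / [Fe^3+(aq)]^2 = 77.6 (log Q = 1.890), giving E = +1.02 − (0.0562/2)·(1.890) = +0.9669 V.
Finally ΔG = −nFE = −(2)(96500 C/mol)(+0.9669 V) = −187 kJ/mol.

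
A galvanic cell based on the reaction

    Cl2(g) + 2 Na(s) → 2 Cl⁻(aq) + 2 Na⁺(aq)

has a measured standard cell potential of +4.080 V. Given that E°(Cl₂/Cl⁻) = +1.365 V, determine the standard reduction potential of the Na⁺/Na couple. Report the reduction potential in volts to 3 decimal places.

−2.715 V

In the reaction as written the Cl₂/Cl⁻ couple is reduced (cathode) and Na⁺/Na is oxidized (anode), so E°cell = E°(Cl₂/Cl⁻) − E°(Na⁺/Na).
E°(Na⁺/Na) = E°(cathode) − E°cell = +1.365 − (+4.080) = −2.715 V.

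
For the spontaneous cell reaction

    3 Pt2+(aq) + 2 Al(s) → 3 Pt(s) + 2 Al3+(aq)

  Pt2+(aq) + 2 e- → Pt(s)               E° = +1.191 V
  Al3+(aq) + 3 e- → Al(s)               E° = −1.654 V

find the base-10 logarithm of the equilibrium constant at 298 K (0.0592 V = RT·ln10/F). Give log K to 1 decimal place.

log K = 288.3

The Pt²⁺/Pt couple is reduced (cathode); E°cell = +1.191 − (−1.654) = +2.845 V with n = 6.
At equilibrium E = 0, so log K = nE°cell / 0.0592 = (6)(+2.845) / 0.0592 = 288.3.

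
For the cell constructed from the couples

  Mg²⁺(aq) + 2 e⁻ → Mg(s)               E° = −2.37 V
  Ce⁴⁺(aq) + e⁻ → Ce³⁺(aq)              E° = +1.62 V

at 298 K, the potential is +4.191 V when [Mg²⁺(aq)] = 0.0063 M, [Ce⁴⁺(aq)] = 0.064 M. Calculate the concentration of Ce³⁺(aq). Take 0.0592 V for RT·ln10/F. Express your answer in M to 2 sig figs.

0.00032 M

Ce⁴⁺/Ce³⁺ is the cathode (higher E°); E°cell = +1.62 − (−2.37) = +3.99 V with n = 2.
Rearranging E = E° − (0.0592/n)·log Q gives log Q = 2(+3.99 − (+4.191))/0.0592 = −6.791.
For 2 Ce⁴⁺(aq) + Mg(s) → 2 Ce³⁺(aq) + Mg²⁺(aq), the reaction quotient is Q = ([Ce³⁺(aq)]^2·[Mg²⁺(aq)]) / [Ce⁴⁺(aq)]^2.
Isolating [Ce³⁺(aq)] in Q = 10^{−6.791} yields log [Ce³⁺(aq)] = −3.489, i.e. 0.00032 M.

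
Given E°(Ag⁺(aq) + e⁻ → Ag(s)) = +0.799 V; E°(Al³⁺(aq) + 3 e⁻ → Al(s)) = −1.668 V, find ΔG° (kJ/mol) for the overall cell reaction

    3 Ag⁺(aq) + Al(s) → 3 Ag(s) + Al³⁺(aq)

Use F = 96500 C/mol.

−714 kJ/mol

In the reaction as written Ag⁺(aq) is reduced, so the Ag⁺/Ag couple is the cathode and Al³⁺/Al is the anode.
E°cell = +0.799 − (−1.668) = +2.467 V; balancing electrons gives n = 3.
ΔG° = −nFE°cell = −(3)(96500)(+2.467) J/mol = −714 kJ/mol.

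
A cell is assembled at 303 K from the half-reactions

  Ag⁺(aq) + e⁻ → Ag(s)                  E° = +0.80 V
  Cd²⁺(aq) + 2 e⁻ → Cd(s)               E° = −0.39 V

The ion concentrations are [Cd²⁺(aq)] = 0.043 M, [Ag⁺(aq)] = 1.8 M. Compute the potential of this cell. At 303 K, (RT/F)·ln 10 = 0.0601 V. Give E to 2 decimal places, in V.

+1.25 V

The Ag⁺/Ag couple has the more positive E°, so it is the cathode; Cd²⁺/Cd is the anode.
E°cell = +0.80 − (−0.39) = +1.19 V, with n = 2 electrons transferred.
Balancing gives 2 Ag⁺(aq) + Cd(s) → 2 Ag(s) + Cd²⁺(aq); hence Q = [Cd²⁺(aq)] / [Ag⁺(aq)]^2 = 0.0133 (log Q = −1.877).
Applying E = E° − (RT ln10/nF)·log Q gives +1.19 − (0.0601/2)(−1.877) = +1.25 V.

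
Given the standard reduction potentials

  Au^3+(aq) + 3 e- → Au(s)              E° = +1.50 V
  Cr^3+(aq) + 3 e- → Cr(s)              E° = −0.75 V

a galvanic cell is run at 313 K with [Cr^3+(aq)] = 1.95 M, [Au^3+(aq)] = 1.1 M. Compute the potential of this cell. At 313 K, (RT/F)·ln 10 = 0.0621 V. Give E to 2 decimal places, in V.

Au³⁺/Au is reduced (cathode, E° = +1.50 V) and Cr³⁺/Cr is oxidized (anode).
The standard potential is +1.50 − (−0.75) = +2.25 V and the balanced reaction transfers n = 3 electrons.
Balancing gives Au^3+(aq) + Cr(s) → Au(s) + Cr^3+(aq); hence Q = [Cr^3+(aq)] / [Au^3+(aq)] = 1.77 (log Q = 0.249).
E = E° − (0.0621/n)·log Q = +2.25 − (0.0621/3)(0.249) = +2.24 V.

+2.24 V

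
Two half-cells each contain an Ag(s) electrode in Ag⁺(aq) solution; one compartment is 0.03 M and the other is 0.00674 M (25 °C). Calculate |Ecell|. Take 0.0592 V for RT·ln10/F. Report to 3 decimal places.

0.038 V

For a concentration cell E°cell = 0, since both electrodes use the same couple.
The compartment with the higher Ag⁺(aq) concentration (0.03 M) acts as the cathode; ions are reduced there and produced at the dilute (0.00674 M) anode.
With n = 1, Ecell = −(0.0592/1)·log([dilute]/[conc]) = −(0.0592/1)·log(0.00674/0.03) = +0.038 V.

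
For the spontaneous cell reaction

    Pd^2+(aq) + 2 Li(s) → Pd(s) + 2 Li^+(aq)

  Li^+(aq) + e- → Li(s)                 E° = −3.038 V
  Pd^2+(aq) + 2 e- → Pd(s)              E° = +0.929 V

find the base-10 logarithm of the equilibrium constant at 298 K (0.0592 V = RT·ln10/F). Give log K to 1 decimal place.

log K = 134.0

The Pd²⁺/Pd couple is reduced (cathode); E°cell = +0.929 − (−3.038) = +3.967 V with n = 2.
At equilibrium E = 0, so log K = nE°cell / 0.0592 = (2)(+3.967) / 0.0592 = 134.0.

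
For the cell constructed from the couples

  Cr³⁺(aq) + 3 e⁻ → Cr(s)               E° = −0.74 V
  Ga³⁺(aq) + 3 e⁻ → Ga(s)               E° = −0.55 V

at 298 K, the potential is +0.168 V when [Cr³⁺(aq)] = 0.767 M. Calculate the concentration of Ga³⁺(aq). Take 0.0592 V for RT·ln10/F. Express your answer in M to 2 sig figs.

Ga³⁺/Ga is the cathode (higher E°); E°cell = −0.55 − (−0.74) = +0.19 V with n = 3.
From the Nernst equation, log Q = n(E° − E)/0.0592 = 3·(+0.19 − (+0.168))/0.0592 = 1.115.
For Ga³⁺(aq) + Cr(s) → Ga(s) + Cr³⁺(aq), the reaction quotient is Q = [Cr³⁺(aq)] / [Ga³⁺(aq)].
Isolating [Ga³⁺(aq)] in Q = 10^{1.115} yields log [Ga³⁺(aq)] = −1.230, i.e. 0.059 M.

0.059 M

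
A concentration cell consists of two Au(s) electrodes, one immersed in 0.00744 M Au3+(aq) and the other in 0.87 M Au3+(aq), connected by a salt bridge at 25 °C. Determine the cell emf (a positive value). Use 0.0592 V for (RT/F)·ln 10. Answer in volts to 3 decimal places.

0.041 V

For a concentration cell E°cell = 0, since both electrodes use the same couple.
The compartment with the higher Au3+(aq) concentration (0.87 M) acts as the cathode; ions are reduced there and produced at the dilute (0.00744 M) anode.
With n = 3, Ecell = −(0.0592/3)·log([dilute]/[conc]) = −(0.0592/3)·log(0.00744/0.87) = +0.041 V.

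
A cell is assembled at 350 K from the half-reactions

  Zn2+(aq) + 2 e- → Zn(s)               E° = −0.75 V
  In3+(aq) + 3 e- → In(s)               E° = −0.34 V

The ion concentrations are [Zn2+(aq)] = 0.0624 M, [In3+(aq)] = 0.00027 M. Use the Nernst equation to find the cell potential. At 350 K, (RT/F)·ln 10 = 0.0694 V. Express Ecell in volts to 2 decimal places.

+0.37 V

In³⁺/In is reduced (cathode, E° = −0.34 V) and Zn²⁺/Zn is oxidized (anode).
E°cell = E°cat − E°an = −0.34 − (−0.75) = +0.41 V; n = 6.
For the overall reaction 2 In3+(aq) + 3 Zn(s) → 2 In(s) + 3 Zn2+(aq), Q = [Zn2+(aq)]^3 / [In3+(aq)]^2 = 3.33×10^3, giving log Q = 3.523.
Applying E = E° − (RT ln10/nF)·log Q gives +0.41 − (0.0694/6)(3.523) = +0.37 V.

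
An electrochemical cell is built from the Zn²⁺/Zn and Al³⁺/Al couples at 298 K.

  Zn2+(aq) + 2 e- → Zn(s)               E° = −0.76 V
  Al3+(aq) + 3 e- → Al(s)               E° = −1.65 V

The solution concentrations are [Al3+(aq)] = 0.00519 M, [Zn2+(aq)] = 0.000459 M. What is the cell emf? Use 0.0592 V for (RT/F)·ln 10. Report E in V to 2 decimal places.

+0.84 V

Since E°(Zn²⁺/Zn) > E°(Al³⁺/Al), Zn²⁺/Zn serves as the cathode.
The standard potential is −0.76 − (−1.65) = +0.89 V and the balanced reaction transfers n = 6 electrons.
The balanced reaction is 3 Zn2+(aq) + 2 Al(s) → 3 Zn(s) + 2 Al3+(aq), so Q = [Al3+(aq)]^2 / [Zn2+(aq)]^3 = 2.79×10^5 and log Q = 5.445.
E = E° − (0.0592/n)·log Q = +0.89 − (0.0592/6)(5.445) = +0.84 V.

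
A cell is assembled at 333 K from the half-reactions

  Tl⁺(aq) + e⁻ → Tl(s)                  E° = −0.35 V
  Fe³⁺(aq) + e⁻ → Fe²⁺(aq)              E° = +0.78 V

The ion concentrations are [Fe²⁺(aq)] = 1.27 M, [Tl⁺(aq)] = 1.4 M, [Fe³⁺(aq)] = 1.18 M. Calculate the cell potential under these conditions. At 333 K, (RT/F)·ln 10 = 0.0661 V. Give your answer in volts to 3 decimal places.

Fe³⁺/Fe²⁺ is reduced (cathode, E° = +0.78 V) and Tl⁺/Tl is oxidized (anode).
The standard potential is +0.78 − (−0.35) = +1.13 V and the balanced reaction transfers n = 1 electron.
The balanced reaction is Fe³⁺(aq) + Tl(s) → Fe²⁺(aq) + Tl⁺(aq), so Q = ([Fe²⁺(aq)]·[Tl⁺(aq)]) / [Fe³⁺(aq)] = 1.51 and log Q = 0.178.
By the Nernst equation, E = +1.13 − (0.0661/1)·(0.178) = +1.118 V.

+1.118 V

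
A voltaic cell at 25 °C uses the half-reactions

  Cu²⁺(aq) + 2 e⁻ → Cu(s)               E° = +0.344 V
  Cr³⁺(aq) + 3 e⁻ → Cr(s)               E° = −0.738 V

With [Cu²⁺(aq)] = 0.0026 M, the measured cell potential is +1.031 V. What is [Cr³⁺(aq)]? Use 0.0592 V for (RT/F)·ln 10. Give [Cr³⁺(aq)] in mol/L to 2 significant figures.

With Cu²⁺/Cu at the cathode and Cr³⁺/Cr at the anode, E°cell = +0.344 − (−0.738) = +1.082 V (n = 6).
Since E = E° − (0.0592/n)·log Q, log Q = n(E° − E)/0.0592 = 5.169.
Balancing electrons gives 3 Cu²⁺(aq) + 2 Cr(s) → 3 Cu(s) + 2 Cr³⁺(aq); thus Q = [Cr³⁺(aq)]^2 / [Cu²⁺(aq)]^3.
Isolating [Cr³⁺(aq)] in Q = 10^{5.169} yields log [Cr³⁺(aq)] = −1.293, i.e. 0.051 M.

0.051 M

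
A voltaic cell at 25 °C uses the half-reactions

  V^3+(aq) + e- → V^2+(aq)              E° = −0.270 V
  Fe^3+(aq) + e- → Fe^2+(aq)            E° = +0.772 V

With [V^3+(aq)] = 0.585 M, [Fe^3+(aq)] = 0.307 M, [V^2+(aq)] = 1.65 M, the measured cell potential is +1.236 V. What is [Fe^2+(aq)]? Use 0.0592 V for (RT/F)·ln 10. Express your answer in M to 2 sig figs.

0.00046 M

Fe³⁺/Fe²⁺ is the cathode (higher E°); E°cell = +0.772 − (−0.270) = +1.042 V with n = 1.
From the Nernst equation, log Q = n(E° − E)/0.0592 = 1·(+1.042 − (+1.236))/0.0592 = −3.277.
The balanced reaction is Fe^3+(aq) + V^2+(aq) → Fe^2+(aq) + V^3+(aq), so Q = ([Fe^2+(aq)]·[V^3+(aq)]) / ([Fe^3+(aq)]·[V^2+(aq)]).
Solving for the unknown gives log [Fe^2+(aq)] = −3.340, so [Fe^2+(aq)] ≈ 0.00046 M.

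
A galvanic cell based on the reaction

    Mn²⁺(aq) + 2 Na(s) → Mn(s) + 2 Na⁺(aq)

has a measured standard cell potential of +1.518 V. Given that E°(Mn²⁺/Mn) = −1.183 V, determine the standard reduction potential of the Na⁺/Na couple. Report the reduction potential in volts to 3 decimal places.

−2.701 V

In the reaction as written the Mn²⁺/Mn couple is reduced (cathode) and Na⁺/Na is oxidized (anode), so E°cell = E°(Mn²⁺/Mn) − E°(Na⁺/Na).
E°(Na⁺/Na) = E°(cathode) − E°cell = −1.183 − (+1.518) = −2.701 V.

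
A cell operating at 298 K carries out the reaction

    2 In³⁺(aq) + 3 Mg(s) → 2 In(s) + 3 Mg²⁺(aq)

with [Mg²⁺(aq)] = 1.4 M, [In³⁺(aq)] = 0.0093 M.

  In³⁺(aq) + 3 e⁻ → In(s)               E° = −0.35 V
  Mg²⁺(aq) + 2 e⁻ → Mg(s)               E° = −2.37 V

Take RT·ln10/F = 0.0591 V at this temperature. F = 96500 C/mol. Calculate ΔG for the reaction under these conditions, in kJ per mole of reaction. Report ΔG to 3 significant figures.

The standard cell potential is −0.35 − (−2.37) = +2.02 V, with n = 6 electrons in the balanced equation.
Q = [Mg²⁺(aq)]^3 / [In³⁺(aq)]^2 = 3.17×10^4, so log Q = 4.501 and E = +2.02 − (0.0591/6)(4.501) = +1.9757 V.
Finally ΔG = −nFE = −(6)(96500 C/mol)(+1.9757 V) = −1140 kJ/mol.

−1140 kJ/mol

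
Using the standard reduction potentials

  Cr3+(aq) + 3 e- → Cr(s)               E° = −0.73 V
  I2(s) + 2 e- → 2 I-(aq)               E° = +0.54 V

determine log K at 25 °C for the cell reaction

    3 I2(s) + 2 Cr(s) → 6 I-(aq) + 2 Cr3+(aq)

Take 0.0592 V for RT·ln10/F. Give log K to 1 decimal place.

The I₂/I⁻ couple is reduced (cathode); E°cell = +0.54 − (−0.73) = +1.27 V with n = 6.
At equilibrium E = 0, so log K = nE°cell / 0.0592 = (6)(+1.27) / 0.0592 = 128.7.

log K = 128.7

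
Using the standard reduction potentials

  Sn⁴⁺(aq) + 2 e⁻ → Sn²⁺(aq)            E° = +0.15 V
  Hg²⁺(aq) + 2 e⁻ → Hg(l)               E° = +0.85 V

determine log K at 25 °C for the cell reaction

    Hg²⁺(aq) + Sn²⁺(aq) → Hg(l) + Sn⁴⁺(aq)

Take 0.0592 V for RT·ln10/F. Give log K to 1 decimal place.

log K = 23.6

The Hg²⁺/Hg couple is reduced (cathode); E°cell = +0.85 − (+0.15) = +0.70 V with n = 2.
At equilibrium E = 0, so log K = nE°cell / 0.0592 = (2)(+0.70) / 0.0592 = 23.6.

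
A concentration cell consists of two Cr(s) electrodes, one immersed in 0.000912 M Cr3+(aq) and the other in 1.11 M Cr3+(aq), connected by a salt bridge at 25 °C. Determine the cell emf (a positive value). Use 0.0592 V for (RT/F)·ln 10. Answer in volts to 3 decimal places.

0.061 V

For a concentration cell E°cell = 0, since both electrodes use the same couple.
The compartment with the higher Cr3+(aq) concentration (1.11 M) acts as the cathode; ions are reduced there and produced at the dilute (0.000912 M) anode.
With n = 3, Ecell = −(0.0592/3)·log([dilute]/[conc]) = −(0.0592/3)·log(0.000912/1.11) = +0.061 V.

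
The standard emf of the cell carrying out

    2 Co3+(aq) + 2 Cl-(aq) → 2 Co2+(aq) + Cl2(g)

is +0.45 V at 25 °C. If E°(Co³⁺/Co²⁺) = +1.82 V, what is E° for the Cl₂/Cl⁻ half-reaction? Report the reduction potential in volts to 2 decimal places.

In the reaction as written the Co³⁺/Co²⁺ couple is reduced (cathode) and Cl₂/Cl⁻ is oxidized (anode), so E°cell = E°(Co³⁺/Co²⁺) − E°(Cl₂/Cl⁻).
E°(Cl₂/Cl⁻) = E°(cathode) − E°cell = +1.82 − (+0.45) = +1.37 V.

+1.37 V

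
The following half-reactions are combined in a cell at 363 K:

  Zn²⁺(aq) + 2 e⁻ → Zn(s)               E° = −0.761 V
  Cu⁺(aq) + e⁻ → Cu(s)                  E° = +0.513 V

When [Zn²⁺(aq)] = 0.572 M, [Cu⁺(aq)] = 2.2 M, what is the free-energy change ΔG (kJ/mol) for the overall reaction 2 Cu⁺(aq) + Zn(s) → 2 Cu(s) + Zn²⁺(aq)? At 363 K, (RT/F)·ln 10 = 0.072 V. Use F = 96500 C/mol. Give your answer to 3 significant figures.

−252 kJ/mol

With Cu⁺/Cu reduced at the cathode, E°cell = +0.513 − (−0.761) = +1.274 V and n = 2.
The reaction quotient is [Zn²⁺(aq)] / [Cu⁺(aq)]^2 = 0.118; by Nernst, E = +1.274 − (0.072/2)(−0.927) = +1.3074 V.
ΔG = −nFE = −(2)(96500)(+1.3074) J/mol = −252 kJ/mol.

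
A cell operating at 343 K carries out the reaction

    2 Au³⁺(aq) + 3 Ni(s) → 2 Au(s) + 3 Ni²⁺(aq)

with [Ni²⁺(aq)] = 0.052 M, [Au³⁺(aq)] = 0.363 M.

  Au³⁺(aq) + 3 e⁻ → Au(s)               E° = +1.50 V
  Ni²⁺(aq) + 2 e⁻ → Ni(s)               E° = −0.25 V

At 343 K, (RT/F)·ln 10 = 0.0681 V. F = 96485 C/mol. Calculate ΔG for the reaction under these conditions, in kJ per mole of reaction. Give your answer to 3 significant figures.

−1030 kJ/mol

The standard cell potential is +1.50 − (−0.25) = +1.75 V, with n = 6 electrons in the balanced equation.
Q = [Ni²⁺(aq)]^3 / [Au³⁺(aq)]^2 = 0.00107, so log Q = −2.972 and E = +1.75 − (0.0681/6)(−2.972) = +1.7837 V.
Finally ΔG = −nFE = −(6)(96485 C/mol)(+1.7837 V) = −1030 kJ/mol.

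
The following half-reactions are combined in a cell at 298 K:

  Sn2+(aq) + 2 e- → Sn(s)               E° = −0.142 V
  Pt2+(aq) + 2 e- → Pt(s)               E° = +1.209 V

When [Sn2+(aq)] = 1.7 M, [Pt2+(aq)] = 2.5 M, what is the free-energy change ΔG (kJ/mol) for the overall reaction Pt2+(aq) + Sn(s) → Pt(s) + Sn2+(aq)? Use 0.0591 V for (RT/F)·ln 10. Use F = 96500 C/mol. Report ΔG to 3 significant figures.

−262 kJ/mol

With Pt²⁺/Pt reduced at the cathode, E°cell = +1.209 − (−0.142) = +1.351 V and n = 2.
Here Q = [Sn2+(aq)] / [Pt2+(aq)] = 0.68 (log Q = −0.167), giving E = +1.351 − (0.0591/2)·(−0.167) = +1.3559 V.
Then ΔG = −nFE = −2 × 96500 × +1.3559 J/mol = −262 kJ/mol.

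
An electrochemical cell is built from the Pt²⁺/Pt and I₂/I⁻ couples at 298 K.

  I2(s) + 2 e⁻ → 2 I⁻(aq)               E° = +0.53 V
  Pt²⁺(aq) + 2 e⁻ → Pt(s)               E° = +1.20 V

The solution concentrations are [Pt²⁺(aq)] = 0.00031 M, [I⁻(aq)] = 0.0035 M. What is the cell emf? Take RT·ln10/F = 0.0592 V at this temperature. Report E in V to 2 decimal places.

The Pt²⁺/Pt couple has the more positive E°, so it is the cathode; I₂/I⁻ is the anode.
E°cell = E°cat − E°an = +1.20 − (+0.53) = +0.67 V; n = 2.
Balancing gives Pt²⁺(aq) + 2 I⁻(aq) → Pt(s) + I2(s); hence Q = 1 / ([Pt²⁺(aq)]·[I⁻(aq)]^2) = 2.63×10^8 (log Q = 8.421).
By the Nernst equation, E = +0.67 − (0.0592/2)·(8.421) = +0.42 V.

+0.42 V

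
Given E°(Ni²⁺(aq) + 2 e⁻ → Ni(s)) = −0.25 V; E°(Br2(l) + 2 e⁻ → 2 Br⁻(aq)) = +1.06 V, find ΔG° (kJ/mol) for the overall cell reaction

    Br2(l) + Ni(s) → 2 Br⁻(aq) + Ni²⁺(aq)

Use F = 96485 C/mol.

−253 kJ/mol

In the reaction as written Br2(l) is reduced, so the Br₂/Br⁻ couple is the cathode and Ni²⁺/Ni is the anode.
E°cell = +1.06 − (−0.25) = +1.31 V; balancing electrons gives n = 2.
ΔG° = −nFE°cell = −(2)(96485)(+1.31) J/mol = −253 kJ/mol.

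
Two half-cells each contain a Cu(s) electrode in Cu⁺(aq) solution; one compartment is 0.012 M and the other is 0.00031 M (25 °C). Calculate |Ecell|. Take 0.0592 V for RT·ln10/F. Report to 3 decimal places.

0.094 V

For a concentration cell E°cell = 0, since both electrodes use the same couple.
The compartment with the higher Cu⁺(aq) concentration (0.012 M) acts as the cathode; ions are reduced there and produced at the dilute (0.00031 M) anode.
With n = 1, Ecell = −(0.0592/1)·log([dilute]/[conc]) = −(0.0592/1)·log(0.00031/0.012) = +0.094 V.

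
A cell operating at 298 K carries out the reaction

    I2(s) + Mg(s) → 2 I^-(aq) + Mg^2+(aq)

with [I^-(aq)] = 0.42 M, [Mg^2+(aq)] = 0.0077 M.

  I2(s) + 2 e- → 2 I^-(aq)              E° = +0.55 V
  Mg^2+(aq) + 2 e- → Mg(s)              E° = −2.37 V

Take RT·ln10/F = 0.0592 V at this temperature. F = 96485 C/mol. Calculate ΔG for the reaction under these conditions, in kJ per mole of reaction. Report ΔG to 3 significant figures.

−580 kJ/mol

E°cell = +0.55 − (−2.37) = +2.92 V; the balanced reaction transfers n = 2 electrons.
The reaction quotient is [I^-(aq)]^2·[Mg^2+(aq)] = 0.00136; by Nernst, E = +2.92 − (0.0592/2)(−2.867) = +3.0049 V.
Finally ΔG = −nFE = −(2)(96485 C/mol)(+3.0049 V) = −580 kJ/mol.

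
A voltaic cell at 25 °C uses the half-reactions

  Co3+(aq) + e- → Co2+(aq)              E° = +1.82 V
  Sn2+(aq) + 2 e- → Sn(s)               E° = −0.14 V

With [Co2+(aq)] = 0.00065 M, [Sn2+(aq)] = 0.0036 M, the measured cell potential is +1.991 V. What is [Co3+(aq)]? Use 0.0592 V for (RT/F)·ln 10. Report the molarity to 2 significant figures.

The Co³⁺/Co²⁺ couple has the larger reduction potential, so it is the cathode: E°cell = +1.82 − (−0.14) = +1.96 V and n = 2.
Rearranging E = E° − (0.0592/n)·log Q gives log Q = 2(+1.96 − (+1.991))/0.0592 = −1.047.
For 2 Co3+(aq) + Sn(s) → 2 Co2+(aq) + Sn2+(aq), the reaction quotient is Q = ([Co2+(aq)]^2·[Sn2+(aq)]) / [Co3+(aq)]^2.
Isolating [Co3+(aq)] in Q = 10^{−1.047} yields log [Co3+(aq)] = −3.885, i.e. 0.00013 M.

0.00013 M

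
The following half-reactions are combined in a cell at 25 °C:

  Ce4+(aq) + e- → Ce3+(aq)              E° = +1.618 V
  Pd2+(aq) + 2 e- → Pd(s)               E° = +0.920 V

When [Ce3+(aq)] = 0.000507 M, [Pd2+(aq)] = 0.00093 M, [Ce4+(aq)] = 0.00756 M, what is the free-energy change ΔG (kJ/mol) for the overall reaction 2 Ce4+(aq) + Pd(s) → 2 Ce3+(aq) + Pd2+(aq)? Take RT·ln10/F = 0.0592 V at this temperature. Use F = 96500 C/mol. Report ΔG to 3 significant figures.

With Ce⁴⁺/Ce³⁺ reduced at the cathode, E°cell = +1.618 − (+0.920) = +0.698 V and n = 2.
Here Q = ([Ce3+(aq)]^2·[Pd2+(aq)]) / [Ce4+(aq)]^2 = 4.18×10^−6 (log Q = −5.379), giving E = +0.698 − (0.0592/2)·(−5.379) = +0.8572 V.
Then ΔG = −nFE = −2 × 96500 × +0.8572 J/mol = −165 kJ/mol.

−165 kJ/mol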